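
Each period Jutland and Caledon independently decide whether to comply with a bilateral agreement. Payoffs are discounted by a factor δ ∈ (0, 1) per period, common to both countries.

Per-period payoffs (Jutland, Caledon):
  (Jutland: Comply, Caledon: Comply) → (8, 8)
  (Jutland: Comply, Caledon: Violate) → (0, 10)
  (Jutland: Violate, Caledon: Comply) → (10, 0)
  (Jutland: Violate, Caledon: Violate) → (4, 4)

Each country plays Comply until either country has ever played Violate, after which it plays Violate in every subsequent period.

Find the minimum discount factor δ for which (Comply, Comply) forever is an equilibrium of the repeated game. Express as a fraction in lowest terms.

8/(1−δ) ≥ 10 + 4δ/(1−δ)
8 ≥ 10 − 6δ
δ ≥ 2/6 = 1/3.

1/3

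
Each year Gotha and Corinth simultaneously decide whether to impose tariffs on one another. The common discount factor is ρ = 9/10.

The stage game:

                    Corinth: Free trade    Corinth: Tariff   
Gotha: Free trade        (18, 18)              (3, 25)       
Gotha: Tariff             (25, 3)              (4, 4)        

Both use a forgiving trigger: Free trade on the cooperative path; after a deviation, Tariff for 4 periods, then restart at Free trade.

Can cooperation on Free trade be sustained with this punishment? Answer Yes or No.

IC: ρ+…+ρ^4 ≥ (25−18)/(18−4) = 1/2.
At ρ = 9/10: partial sum = 3.0951 ≥ 0.5000. Cooperation sustainable.

Yes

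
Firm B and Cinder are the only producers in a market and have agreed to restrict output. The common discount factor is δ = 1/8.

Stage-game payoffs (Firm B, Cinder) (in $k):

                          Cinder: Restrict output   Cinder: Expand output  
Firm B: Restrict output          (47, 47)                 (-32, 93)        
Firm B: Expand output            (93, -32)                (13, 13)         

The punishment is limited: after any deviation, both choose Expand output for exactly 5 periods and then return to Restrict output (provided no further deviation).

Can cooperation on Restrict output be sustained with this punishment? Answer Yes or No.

IC: δ+…+δ^5 ≥ (93−47)/(47−13) = 23/17.
At δ = 1/8: partial sum = 0.1429 < 1.3529. Cooperation not sustainable.

No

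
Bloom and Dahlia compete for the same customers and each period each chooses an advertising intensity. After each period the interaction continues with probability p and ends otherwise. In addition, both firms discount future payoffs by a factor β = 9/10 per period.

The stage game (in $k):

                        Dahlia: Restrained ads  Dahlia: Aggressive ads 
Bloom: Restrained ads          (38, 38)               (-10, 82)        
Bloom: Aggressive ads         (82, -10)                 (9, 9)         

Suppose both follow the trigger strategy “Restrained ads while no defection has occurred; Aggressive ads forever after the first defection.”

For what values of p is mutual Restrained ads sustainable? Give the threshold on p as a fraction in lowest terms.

440/657

Expected continuation weight on next period's payoff is β·p = 9/10·p, which plays the role of the discount factor.
Cooperation requires 9/10·p ≥ (82−38)/(82−9) = 44/73, hence p ≥ 440/657.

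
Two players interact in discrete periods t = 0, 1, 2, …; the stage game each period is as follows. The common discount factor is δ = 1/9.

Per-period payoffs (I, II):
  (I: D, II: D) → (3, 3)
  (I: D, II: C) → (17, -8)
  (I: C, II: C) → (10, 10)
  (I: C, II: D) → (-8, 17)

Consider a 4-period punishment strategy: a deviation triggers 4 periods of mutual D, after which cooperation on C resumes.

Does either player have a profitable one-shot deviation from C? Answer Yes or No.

Yes

IC: δ+…+δ^4 ≥ (17−10)/(10−3) = 1.
At δ = 1/9: partial sum = 0.1250 < 1.0000. Cooperation not sustainable.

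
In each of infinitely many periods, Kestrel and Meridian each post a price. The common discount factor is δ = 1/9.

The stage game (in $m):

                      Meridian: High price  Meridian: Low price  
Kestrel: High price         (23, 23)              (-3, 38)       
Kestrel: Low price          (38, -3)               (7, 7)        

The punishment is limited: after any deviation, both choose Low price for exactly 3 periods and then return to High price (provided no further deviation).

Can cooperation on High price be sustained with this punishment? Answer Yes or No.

IC: δ+…+δ^3 ≥ (38−23)/(23−7) = 15/16.
At δ = 1/9: partial sum = 0.1248 < 0.9375. Cooperation not sustainable.

No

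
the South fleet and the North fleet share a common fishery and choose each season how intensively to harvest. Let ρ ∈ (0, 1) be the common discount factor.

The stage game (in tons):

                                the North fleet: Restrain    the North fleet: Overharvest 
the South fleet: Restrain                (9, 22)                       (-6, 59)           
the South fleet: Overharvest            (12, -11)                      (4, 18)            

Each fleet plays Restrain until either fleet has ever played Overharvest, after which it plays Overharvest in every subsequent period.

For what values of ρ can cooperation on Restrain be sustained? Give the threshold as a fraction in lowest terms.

37/41

the South fleet's threshold: (12−9)/(12−4) = 3/8.
the North fleet's threshold: (59−22)/(59−18) = 37/41.
3/8 < 37/41, so the North fleet binds and ρ* = 37/41.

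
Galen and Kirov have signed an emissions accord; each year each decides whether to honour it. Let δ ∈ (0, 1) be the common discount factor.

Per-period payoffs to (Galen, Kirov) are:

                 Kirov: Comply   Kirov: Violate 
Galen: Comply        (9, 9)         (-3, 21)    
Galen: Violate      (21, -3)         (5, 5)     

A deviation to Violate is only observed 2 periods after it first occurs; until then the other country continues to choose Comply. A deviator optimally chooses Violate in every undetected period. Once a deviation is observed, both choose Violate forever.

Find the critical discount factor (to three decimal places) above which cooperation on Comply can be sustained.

A deviator earns 21 for 2 periods, then 5 forever; cooperating earns 9 forever. Multiplying the IC by (1−δ):
9 ≥ 21(1−δ^2) + 5δ^2, so 16·δ^2 ≥ 12 and δ^2 ≥ 3/4.
δ ≥ (3/4)^(1/2) ≈ 0.866.

0.866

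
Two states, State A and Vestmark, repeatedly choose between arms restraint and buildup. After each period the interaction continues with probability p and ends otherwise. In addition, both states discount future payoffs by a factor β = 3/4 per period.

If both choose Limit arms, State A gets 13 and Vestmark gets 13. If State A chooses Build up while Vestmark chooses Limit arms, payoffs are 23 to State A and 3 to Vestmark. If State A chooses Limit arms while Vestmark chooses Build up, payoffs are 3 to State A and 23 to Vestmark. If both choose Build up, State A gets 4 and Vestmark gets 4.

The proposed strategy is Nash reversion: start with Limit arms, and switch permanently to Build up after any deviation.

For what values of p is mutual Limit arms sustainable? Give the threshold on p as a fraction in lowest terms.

Expected continuation weight on next period's payoff is β·p = 3/4·p, which plays the role of the discount factor.
Cooperation requires 3/4·p ≥ (23−13)/(23−4) = 10/19, hence p ≥ 40/57.

40/57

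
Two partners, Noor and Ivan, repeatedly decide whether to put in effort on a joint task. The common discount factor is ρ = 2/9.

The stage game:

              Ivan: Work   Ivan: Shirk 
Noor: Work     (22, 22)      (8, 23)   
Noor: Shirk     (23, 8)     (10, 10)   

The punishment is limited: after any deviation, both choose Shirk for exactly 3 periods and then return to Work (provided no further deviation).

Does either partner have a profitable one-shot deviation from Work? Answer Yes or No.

No

Comparing payoff streams over the 4 periods until play realigns: cooperate → 22(1+ρ+…+ρ^3); deviate → 23 + 10(ρ+…+ρ^3).
Cooperation is sustained iff (22−10)(ρ+…+ρ^3) ≥ 23−22.
ρ+…+ρ^3 = 2/9·(1−(2/9)^3)/(1−2/9) = 0.2826, and (23−22)/(22−10) = 0.0833.
0.2826 ≥ 0.0833, so cooperation is sustainable.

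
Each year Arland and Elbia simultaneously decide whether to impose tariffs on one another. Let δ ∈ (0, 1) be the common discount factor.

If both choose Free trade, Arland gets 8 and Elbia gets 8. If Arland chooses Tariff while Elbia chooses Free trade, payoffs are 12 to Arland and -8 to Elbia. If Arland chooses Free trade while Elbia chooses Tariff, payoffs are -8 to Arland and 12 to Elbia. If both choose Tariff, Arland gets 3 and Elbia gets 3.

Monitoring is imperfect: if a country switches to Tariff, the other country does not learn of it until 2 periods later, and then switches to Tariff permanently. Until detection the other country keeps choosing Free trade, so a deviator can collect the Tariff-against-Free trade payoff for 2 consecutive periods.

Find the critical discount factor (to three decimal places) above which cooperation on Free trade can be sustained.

0.667

The best deviation is to choose Tariff for all 2 undetected periods, earning 12 each, then 3 forever once detected.
Deviation value: 12(1−δ^2)/(1−δ) + 3δ^2/(1−δ); cooperation value: 8/(1−δ).
IC: 8 ≥ 12(1−δ^2) + 3δ^2 = 12 − 9δ^2.
So δ^2 ≥ 4/9, giving δ ≥ (4/9)^(1/2) ≈ 0.667.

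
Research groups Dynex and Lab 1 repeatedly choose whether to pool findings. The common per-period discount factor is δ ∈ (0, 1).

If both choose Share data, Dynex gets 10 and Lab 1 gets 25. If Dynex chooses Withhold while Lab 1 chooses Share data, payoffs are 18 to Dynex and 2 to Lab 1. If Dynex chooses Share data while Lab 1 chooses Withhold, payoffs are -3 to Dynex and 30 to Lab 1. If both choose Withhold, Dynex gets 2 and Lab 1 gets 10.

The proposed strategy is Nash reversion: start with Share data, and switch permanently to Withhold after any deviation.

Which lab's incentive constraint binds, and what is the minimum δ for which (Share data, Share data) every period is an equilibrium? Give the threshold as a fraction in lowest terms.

Dynex; δ ≥ 1/2

Dynex: cooperation gives 10 each period; deviation gives 18 once then 2 forever.
  10/(1−δ) ≥ 18 + 2δ/(1−δ) ⇒ δ ≥ 8/16 = 1/2.
Lab 1: cooperation gives 25 each period; deviation gives 30 once then 10 forever.
  δ ≥ 5/20 = 1/4.
Both must hold, so the binding constraint is Dynex's: δ ≥ 1/2.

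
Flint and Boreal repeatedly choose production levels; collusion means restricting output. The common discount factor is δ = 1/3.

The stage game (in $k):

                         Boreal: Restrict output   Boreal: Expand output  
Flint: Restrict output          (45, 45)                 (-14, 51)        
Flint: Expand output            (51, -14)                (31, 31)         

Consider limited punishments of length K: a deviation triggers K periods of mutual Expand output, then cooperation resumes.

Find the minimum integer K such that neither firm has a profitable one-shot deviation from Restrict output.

2

IC: δ(1−δ^K)/(1−δ) ≥ (51−45)/(45−31) = 3/7.
With δ = 1/3: need 1 − δ^K ≥ 3/7·(1−1/3)/(1/3), i.e. δ^K ≤ 0.1429.
Since (1/3)^1 = 0.3333 and (1/3)^2 = 0.1111, the smallest such K is 2.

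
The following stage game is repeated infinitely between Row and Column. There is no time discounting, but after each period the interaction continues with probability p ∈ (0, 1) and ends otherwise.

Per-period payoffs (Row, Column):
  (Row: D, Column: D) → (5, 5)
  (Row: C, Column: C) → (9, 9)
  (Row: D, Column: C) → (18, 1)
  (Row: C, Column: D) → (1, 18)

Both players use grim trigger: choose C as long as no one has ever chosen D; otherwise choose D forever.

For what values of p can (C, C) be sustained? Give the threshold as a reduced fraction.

Expected cooperation value is 9 + p·9 + p²·9 + … = 9/(1−p); deviation gives 18 + p·5/(1−p).
9 ≥ 18(1−p) + 5p ⇒ 13p ≥ 9 ⇒ p ≥ 9/13.

9/13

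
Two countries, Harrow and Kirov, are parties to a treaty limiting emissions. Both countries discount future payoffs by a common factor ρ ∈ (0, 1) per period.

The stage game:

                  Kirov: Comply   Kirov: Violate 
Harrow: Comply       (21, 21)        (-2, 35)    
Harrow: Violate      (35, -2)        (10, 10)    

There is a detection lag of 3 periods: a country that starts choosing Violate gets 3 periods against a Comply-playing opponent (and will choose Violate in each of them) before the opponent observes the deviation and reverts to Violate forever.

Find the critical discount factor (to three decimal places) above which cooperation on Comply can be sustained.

A deviator earns 35 for 3 periods, then 10 forever; cooperating earns 21 forever. Multiplying the IC by (1−ρ):
21 ≥ 35(1−ρ^3) + 10ρ^3, so 25·ρ^3 ≥ 14 and ρ^3 ≥ 14/25.
ρ ≥ (14/25)^(1/3) ≈ 0.824.

0.824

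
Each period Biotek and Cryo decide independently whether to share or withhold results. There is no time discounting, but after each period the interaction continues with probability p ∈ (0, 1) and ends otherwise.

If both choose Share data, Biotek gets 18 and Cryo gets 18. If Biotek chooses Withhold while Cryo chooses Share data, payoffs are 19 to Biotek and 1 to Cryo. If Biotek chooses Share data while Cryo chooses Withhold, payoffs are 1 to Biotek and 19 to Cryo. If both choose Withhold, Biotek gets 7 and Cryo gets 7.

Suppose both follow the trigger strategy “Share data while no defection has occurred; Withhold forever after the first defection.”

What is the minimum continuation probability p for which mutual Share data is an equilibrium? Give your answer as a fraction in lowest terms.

Expected cooperation value is 18 + p·18 + p²·18 + … = 18/(1−p); deviation gives 19 + p·7/(1−p).
18 ≥ 19(1−p) + 7p ⇒ 12p ≥ 1 ⇒ p ≥ 1/12.

1/12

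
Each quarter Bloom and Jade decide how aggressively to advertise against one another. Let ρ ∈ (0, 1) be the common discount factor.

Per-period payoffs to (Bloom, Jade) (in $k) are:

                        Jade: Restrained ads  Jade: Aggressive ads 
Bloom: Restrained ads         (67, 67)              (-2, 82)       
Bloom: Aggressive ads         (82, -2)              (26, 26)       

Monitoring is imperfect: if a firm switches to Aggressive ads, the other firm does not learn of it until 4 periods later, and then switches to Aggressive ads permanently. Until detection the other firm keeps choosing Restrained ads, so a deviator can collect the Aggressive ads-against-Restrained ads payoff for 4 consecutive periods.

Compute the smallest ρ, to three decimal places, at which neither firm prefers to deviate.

0.719

The best deviation is to choose Aggressive ads for all 4 undetected periods, earning 82 each, then 26 forever once detected.
Deviation value: 82(1−ρ^4)/(1−ρ) + 26ρ^4/(1−ρ); cooperation value: 67/(1−ρ).
IC: 67 ≥ 82(1−ρ^4) + 26ρ^4 = 82 − 56ρ^4.
So ρ^4 ≥ 15/56, giving ρ ≥ (15/56)^(1/4) ≈ 0.719.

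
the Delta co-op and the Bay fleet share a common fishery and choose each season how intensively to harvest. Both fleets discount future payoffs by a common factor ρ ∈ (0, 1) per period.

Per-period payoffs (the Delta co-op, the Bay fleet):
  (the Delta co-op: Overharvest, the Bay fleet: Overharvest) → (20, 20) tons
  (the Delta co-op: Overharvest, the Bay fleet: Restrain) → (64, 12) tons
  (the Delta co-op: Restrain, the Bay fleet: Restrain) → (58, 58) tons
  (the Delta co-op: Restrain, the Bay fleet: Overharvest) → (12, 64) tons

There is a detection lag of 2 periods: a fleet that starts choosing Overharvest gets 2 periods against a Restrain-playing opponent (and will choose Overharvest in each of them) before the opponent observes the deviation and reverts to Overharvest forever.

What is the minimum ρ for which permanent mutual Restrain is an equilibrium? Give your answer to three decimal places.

0.369

A deviator earns 64 for 2 periods, then 20 forever; cooperating earns 58 forever. Multiplying the IC by (1−ρ):
58 ≥ 64(1−ρ^2) + 20ρ^2, so 44·ρ^2 ≥ 6 and ρ^2 ≥ 3/22.
ρ ≥ (3/22)^(1/2) ≈ 0.369.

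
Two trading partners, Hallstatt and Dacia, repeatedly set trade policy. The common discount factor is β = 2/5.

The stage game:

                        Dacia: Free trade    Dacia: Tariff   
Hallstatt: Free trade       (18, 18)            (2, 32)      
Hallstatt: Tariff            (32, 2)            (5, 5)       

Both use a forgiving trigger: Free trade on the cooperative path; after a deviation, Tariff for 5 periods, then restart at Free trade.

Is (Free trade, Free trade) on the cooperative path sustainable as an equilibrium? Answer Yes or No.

Comparing payoff streams over the 6 periods until play realigns: cooperate → 18(1+β+…+β^5); deviate → 32 + 5(β+…+β^5).
Cooperation is sustained iff (18−5)(β+…+β^5) ≥ 32−18.
β+…+β^5 = 2/5·(1−(2/5)^5)/(1−2/5) = 0.6598, and (32−18)/(18−5) = 1.0769.
0.6598 < 1.0769, so cooperation is not sustainable.

No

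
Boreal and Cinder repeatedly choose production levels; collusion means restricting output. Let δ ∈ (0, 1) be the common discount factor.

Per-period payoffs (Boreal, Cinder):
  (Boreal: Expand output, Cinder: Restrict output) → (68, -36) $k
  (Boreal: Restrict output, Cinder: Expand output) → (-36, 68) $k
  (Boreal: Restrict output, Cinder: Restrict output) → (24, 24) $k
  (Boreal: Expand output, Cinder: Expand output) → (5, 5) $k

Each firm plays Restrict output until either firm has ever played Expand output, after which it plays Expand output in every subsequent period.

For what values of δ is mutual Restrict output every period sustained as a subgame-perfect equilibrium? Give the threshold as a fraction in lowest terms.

44/63

One-period gain from deviating is 68 − 24 = 44. The loss is 24 − 5 = 19 in every subsequent period, with present value 19·δ/(1−δ).
Deviation is unprofitable when 19·δ/(1−δ) ≥ 44, i.e. δ/(1−δ) ≥ 44/19.
Equivalently δ ≥ 44/(44+19) = 44/63.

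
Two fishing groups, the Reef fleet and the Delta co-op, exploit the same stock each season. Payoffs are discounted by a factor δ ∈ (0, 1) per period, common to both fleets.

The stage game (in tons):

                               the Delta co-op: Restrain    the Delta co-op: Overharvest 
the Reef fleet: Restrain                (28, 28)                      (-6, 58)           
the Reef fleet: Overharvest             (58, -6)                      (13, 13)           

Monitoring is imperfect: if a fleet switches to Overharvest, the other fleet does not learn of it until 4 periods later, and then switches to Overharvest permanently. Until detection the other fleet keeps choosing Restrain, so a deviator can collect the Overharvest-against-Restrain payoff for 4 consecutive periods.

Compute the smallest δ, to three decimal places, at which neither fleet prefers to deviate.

0.904

The best deviation is to choose Overharvest for all 4 undetected periods, earning 58 each, then 13 forever once detected.
Deviation value: 58(1−δ^4)/(1−δ) + 13δ^4/(1−δ); cooperation value: 28/(1−δ).
IC: 28 ≥ 58(1−δ^4) + 13δ^4 = 58 − 45δ^4.
So δ^4 ≥ 30/45 = 2/3, giving δ ≥ (2/3)^(1/4) ≈ 0.904.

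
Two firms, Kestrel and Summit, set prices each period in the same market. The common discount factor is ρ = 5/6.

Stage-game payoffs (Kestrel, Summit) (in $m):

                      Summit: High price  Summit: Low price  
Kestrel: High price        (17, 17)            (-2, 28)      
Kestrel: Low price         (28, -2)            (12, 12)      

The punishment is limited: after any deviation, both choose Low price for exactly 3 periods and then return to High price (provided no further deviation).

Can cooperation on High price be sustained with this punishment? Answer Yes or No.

No

Comparing payoff streams over the 4 periods until play realigns: cooperate → 17(1+ρ+…+ρ^3); deviate → 28 + 12(ρ+…+ρ^3).
Cooperation is sustained iff (17−12)(ρ+…+ρ^3) ≥ 28−17.
ρ+…+ρ^3 = 5/6·(1−(5/6)^3)/(1−5/6) = 2.1065, and (28−17)/(17−12) = 2.2000.
2.1065 < 2.2000, so cooperation is not sustainable.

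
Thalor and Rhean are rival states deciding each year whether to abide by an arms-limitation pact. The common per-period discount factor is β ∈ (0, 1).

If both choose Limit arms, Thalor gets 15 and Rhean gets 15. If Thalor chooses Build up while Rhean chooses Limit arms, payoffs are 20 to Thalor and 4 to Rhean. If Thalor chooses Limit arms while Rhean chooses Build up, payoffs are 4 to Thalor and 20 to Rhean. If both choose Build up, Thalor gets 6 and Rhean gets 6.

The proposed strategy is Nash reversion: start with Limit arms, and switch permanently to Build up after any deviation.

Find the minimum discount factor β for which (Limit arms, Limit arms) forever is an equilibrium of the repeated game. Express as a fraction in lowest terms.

15/(1−β) ≥ 20 + 6β/(1−β)
15 ≥ 20 − 14β
β ≥ 5/14.

5/14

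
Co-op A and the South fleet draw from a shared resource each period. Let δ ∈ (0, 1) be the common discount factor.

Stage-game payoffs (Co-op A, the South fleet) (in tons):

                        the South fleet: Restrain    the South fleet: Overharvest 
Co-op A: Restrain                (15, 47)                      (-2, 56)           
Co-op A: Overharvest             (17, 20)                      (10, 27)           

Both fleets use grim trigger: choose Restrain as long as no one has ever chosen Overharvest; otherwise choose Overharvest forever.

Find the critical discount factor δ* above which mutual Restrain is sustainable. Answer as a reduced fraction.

9/29

Co-op A's threshold: (17−15)/(17−10) = 2/7.
the South fleet's threshold: (56−47)/(56−27) = 9/29.
2/7 < 9/29, so the South fleet binds and δ* = 9/29.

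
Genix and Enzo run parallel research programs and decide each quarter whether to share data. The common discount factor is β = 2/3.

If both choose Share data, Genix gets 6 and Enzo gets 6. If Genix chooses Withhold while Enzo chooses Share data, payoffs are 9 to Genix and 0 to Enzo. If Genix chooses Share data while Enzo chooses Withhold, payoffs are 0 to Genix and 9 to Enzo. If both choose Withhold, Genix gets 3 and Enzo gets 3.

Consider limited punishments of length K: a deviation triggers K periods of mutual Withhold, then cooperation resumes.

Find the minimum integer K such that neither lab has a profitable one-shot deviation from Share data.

2

IC: β(1−β^K)/(1−β) ≥ (9−6)/(6−3) = 1.
With β = 2/3: need 1 − β^K ≥ 1·(1−2/3)/(2/3), i.e. β^K ≤ 0.5000.
Since (2/3)^1 = 0.6667 and (2/3)^2 = 0.4444, the smallest such K is 2.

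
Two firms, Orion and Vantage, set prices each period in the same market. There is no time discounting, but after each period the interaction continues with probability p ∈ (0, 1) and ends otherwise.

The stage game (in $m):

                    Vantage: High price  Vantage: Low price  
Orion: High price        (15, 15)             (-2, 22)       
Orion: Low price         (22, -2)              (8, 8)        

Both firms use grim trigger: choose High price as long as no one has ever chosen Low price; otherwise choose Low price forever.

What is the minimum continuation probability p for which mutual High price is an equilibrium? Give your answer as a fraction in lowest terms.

Expected cooperation value is 15 + p·15 + p²·15 + … = 15/(1−p); deviation gives 22 + p·8/(1−p).
15 ≥ 22(1−p) + 8p ⇒ 14p ≥ 7 ⇒ p ≥ 7/14 = 1/2.

1/2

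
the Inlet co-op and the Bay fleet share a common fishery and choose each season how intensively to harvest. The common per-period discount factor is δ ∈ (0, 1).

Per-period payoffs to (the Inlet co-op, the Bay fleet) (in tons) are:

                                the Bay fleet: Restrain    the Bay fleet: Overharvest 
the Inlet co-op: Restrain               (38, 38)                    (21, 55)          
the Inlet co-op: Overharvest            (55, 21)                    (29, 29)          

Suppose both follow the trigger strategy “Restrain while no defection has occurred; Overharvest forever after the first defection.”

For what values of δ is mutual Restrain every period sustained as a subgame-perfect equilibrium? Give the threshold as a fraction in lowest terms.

38/(1−δ) ≥ 55 + 29δ/(1−δ)
38 ≥ 55 − 26δ
δ ≥ 17/26.

17/26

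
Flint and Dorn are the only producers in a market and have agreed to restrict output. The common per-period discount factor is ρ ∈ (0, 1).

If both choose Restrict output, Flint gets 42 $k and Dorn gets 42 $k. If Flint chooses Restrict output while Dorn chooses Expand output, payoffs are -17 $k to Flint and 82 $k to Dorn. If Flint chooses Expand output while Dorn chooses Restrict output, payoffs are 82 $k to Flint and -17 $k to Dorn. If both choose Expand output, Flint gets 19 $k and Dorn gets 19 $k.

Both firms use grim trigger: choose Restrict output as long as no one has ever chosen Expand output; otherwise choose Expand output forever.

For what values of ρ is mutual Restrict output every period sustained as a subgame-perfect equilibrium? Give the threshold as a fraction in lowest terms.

One-period gain from deviating is 82 − 42 = 40. The loss is 42 − 19 = 23 in every subsequent period, with present value 23·ρ/(1−ρ).
Deviation is unprofitable when 23·ρ/(1−ρ) ≥ 40, i.e. ρ/(1−ρ) ≥ 40/23.
Equivalently ρ ≥ 40/(40+23) = 40/63.

40/63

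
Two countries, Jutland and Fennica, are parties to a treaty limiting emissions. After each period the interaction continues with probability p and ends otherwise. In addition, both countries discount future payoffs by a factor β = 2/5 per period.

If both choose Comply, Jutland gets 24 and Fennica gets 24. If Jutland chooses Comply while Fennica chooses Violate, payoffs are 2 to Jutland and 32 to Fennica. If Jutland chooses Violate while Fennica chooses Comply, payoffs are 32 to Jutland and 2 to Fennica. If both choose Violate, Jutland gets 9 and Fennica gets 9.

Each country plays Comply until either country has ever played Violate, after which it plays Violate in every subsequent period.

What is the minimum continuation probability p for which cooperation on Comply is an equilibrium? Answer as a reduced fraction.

20/23

Expected continuation weight on next period's payoff is β·p = 2/5·p, which plays the role of the discount factor.
Cooperation requires 2/5·p ≥ (32−24)/(32−9) = 8/23, hence p ≥ 20/23.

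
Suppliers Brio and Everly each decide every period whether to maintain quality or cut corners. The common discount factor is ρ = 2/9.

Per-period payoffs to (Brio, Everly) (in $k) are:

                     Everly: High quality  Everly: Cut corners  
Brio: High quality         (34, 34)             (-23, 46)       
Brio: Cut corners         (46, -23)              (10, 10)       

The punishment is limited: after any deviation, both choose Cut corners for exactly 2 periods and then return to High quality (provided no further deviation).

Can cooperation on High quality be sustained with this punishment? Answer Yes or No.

IC: ρ+…+ρ^2 ≥ (46−34)/(34−10) = 1/2.
At ρ = 2/9: partial sum = 0.2716 < 0.5000. Cooperation not sustainable.

No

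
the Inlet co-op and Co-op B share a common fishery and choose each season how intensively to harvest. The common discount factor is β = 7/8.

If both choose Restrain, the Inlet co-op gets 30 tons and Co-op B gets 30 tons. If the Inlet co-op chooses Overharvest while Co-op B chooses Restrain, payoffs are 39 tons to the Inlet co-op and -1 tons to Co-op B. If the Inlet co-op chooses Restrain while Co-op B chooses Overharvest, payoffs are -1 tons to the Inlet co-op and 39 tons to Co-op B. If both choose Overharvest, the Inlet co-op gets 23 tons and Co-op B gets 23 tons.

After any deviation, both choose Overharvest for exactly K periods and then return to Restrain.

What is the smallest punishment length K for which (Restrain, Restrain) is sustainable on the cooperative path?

2

IC: β(1−β^K)/(1−β) ≥ (39−30)/(30−23) = 9/7.
With β = 7/8: need 1 − β^K ≥ 9/7·(1−7/8)/(7/8), i.e. β^K ≤ 0.8163.
Since (7/8)^1 = 0.8750 and (7/8)^2 = 0.7656, the smallest such K is 2.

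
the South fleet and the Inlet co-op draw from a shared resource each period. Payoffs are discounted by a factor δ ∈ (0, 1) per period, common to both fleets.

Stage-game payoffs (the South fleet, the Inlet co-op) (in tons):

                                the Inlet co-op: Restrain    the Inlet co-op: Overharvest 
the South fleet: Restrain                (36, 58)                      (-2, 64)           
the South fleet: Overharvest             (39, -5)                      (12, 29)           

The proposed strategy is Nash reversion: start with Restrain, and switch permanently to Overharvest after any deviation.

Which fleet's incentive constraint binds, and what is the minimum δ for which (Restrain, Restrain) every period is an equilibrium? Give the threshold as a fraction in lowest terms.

the Inlet co-op; δ ≥ 6/35

the South fleet's threshold: (39−36)/(39−12) = 1/9.
the Inlet co-op's threshold: (64−58)/(64−29) = 6/35.
1/9 < 6/35, so the Inlet co-op binds and δ* = 6/35.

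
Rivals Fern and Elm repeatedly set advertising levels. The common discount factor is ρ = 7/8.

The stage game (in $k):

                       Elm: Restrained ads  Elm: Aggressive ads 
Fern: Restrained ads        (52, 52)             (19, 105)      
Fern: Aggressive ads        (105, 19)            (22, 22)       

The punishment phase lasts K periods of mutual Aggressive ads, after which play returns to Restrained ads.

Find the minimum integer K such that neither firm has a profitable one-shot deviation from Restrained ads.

Need Σ_{k=1}^{K} ρ^k ≥ (105−52)/(52−22) = 1.7667 at ρ = 7/8.
At K = 2 the sum is 1.6406 < 1.7667; at K = 3 it is 2.3105 ≥ 1.7667.
So the minimum punishment length is K = 3.

3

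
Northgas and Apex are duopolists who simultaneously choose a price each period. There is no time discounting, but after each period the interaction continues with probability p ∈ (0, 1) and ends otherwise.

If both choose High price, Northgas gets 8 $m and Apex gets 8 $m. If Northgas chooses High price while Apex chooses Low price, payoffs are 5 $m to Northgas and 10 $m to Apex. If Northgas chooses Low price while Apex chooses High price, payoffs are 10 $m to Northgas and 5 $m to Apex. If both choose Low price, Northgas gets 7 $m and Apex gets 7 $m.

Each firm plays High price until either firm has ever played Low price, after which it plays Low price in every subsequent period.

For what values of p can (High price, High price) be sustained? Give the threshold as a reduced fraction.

2/3

With no time discounting, the continuation probability p plays the role of the discount factor.
Grim-trigger IC: 8/(1−p) ≥ 10 + 7p/(1−p) ⇒ p ≥ (10−8)/(10−7) = 2/3.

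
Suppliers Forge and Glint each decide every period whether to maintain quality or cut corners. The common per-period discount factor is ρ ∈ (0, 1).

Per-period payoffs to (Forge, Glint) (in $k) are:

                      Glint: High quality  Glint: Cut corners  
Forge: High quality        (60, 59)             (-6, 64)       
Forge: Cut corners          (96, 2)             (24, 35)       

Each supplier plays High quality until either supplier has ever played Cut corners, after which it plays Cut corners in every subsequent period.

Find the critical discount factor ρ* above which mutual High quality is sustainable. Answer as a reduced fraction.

For Forge: deviation gain 96−60 = 36, per-period punishment loss 60−24 = 36. IC gives ρ ≥ 36/72 = 1/2.
For Glint: gain 5, loss 24 per period, so ρ ≥ 5/29.
The tighter constraint is Forge's, so cooperation needs ρ ≥ 1/2.

1/2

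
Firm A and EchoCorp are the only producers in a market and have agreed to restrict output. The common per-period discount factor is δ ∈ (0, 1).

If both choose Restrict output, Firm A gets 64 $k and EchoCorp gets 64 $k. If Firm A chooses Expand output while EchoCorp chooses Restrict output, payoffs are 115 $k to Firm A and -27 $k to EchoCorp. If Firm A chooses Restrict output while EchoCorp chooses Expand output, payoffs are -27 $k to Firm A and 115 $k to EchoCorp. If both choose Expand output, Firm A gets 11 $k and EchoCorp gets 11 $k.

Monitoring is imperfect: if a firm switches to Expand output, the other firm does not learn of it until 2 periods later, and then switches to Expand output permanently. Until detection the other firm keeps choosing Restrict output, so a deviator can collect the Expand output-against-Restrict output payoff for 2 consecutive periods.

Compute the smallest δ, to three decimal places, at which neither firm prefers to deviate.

The best deviation is to choose Expand output for all 2 undetected periods, earning 115 each, then 11 forever once detected.
Deviation value: 115(1−δ^2)/(1−δ) + 11δ^2/(1−δ); cooperation value: 64/(1−δ).
IC: 64 ≥ 115(1−δ^2) + 11δ^2 = 115 − 104δ^2.
So δ^2 ≥ 51/104, giving δ ≥ (51/104)^(1/2) ≈ 0.700.

0.700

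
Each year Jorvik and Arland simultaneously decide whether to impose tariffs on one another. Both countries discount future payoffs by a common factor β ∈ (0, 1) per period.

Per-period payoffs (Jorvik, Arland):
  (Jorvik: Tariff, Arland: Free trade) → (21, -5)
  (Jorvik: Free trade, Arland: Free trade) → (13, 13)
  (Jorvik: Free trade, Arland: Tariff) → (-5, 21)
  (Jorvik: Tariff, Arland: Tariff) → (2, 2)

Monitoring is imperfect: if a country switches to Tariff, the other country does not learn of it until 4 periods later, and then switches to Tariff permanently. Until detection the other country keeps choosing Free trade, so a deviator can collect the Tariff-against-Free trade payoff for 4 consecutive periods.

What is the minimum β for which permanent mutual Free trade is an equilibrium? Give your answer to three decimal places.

0.806

A deviator earns 21 for 4 periods, then 2 forever; cooperating earns 13 forever. Multiplying the IC by (1−β):
13 ≥ 21(1−β^4) + 2β^4, so 19·β^4 ≥ 8 and β^4 ≥ 8/19.
β ≥ (8/19)^(1/4) ≈ 0.806.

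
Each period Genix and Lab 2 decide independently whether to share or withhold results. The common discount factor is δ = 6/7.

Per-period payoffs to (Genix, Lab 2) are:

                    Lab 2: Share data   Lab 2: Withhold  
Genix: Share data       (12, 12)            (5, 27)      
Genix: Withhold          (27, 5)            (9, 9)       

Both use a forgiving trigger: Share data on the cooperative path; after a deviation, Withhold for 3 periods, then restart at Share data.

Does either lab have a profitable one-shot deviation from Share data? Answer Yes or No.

IC: δ+…+δ^3 ≥ (27−12)/(12−9) = 5.
At δ = 6/7: partial sum = 2.2216 < 5.0000. Cooperation not sustainable.

Yes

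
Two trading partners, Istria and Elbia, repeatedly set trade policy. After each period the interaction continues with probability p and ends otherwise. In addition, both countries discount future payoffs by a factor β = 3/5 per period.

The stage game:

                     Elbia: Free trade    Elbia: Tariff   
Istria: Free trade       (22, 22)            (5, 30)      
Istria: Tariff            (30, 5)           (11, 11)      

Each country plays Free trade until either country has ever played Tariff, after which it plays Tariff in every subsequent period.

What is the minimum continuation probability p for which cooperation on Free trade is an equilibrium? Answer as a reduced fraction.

40/57

Expected continuation weight on next period's payoff is β·p = 3/5·p, which plays the role of the discount factor.
Cooperation requires 3/5·p ≥ (30−22)/(30−11) = 8/19, hence p ≥ 40/57.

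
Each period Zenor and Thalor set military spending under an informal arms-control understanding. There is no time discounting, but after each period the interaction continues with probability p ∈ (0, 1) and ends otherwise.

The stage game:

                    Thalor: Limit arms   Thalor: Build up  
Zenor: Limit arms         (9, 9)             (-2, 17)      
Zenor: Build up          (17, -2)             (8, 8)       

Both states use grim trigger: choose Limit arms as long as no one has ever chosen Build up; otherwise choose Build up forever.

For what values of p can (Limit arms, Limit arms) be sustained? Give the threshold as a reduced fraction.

8/9

Expected cooperation value is 9 + p·9 + p²·9 + … = 9/(1−p); deviation gives 17 + p·8/(1−p).
9 ≥ 17(1−p) + 8p ⇒ 9p ≥ 8 ⇒ p ≥ 8/9.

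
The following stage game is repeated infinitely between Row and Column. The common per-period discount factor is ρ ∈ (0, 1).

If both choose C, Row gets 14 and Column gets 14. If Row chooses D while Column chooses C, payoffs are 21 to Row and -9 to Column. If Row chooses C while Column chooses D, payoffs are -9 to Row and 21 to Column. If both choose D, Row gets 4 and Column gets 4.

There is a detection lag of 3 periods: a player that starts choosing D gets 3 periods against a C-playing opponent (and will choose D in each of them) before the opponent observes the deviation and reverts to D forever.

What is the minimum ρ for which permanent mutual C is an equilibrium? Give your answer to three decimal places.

Deviating for the 3 undetected periods gains 21−14 = 7 per period over cooperation, then loses 14−4 = 10 per period forever once punishment starts.
Gain: 7(1 + ρ + … + ρ^2); loss: 10·ρ^3/(1−ρ).
No profitable deviation ⇔ 7(1−ρ^3) ≤ 10·ρ^3, i.e. ρ^3 ≥ 7/(7+10) = 7/17.
Hence ρ ≥ (7/17)^(1/3) ≈ 0.744.

0.744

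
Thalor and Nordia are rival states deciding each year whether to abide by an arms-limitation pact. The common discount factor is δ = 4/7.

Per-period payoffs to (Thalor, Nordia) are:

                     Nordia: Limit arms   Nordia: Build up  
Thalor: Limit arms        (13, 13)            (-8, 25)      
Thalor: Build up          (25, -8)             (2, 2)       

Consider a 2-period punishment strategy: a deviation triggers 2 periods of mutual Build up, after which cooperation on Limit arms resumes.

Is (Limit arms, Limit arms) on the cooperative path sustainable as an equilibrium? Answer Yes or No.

IC: δ+…+δ^2 ≥ (25−13)/(13−2) = 12/11.
At δ = 4/7: partial sum = 0.8980 < 1.0909. Cooperation not sustainable.

No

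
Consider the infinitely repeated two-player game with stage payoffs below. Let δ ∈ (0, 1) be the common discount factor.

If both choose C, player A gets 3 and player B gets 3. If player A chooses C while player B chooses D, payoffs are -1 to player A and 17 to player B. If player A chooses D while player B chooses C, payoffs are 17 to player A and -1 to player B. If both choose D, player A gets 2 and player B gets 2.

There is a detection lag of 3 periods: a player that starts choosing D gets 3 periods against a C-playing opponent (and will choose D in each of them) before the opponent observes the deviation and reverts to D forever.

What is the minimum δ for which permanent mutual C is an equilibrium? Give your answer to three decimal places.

0.977

Deviating for the 3 undetected periods gains 17−3 = 14 per period over cooperation, then loses 3−2 = 1 per period forever once punishment starts.
Gain: 14(1 + δ + … + δ^2); loss: 1·δ^3/(1−δ).
No profitable deviation ⇔ 14(1−δ^3) ≤ 1·δ^3, i.e. δ^3 ≥ 14/(14+1) = 14/15.
Hence δ ≥ (14/15)^(1/3) ≈ 0.977.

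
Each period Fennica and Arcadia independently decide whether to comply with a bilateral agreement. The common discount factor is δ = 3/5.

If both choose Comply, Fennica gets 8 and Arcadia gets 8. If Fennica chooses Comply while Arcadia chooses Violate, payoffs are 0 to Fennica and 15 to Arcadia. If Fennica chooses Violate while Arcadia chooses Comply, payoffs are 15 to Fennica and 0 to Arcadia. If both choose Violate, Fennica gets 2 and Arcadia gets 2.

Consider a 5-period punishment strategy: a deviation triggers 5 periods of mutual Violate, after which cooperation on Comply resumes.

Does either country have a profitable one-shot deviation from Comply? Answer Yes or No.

Comparing payoff streams over the 6 periods until play realigns: cooperate → 8(1+δ+…+δ^5); deviate → 15 + 2(δ+…+δ^5).
Cooperation is sustained iff (8−2)(δ+…+δ^5) ≥ 15−8.
δ+…+δ^5 = 3/5·(1−(3/5)^5)/(1−3/5) = 1.3834, and (15−8)/(8−2) = 1.1667.
1.3834 ≥ 1.1667, so cooperation is sustainable.

No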